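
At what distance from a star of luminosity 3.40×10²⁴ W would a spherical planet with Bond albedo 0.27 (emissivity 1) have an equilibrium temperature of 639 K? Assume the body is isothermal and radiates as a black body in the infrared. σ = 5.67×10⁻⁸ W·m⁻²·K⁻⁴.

For an isothermal black-emitting sphere, (1−a)S·πr² = σ·4πr²·T⁴ ⇒ S = 4σT⁴/(1−a).
S = 4·5.67×10⁻⁸·(639)⁴/0.730 = 51800 W/m².
Flux falls as S = L/(4πd²), so d = √(L/(4πS)) = √(3.40×10²⁴/(4π·51800)).

d ≈ 2.29×10⁹ m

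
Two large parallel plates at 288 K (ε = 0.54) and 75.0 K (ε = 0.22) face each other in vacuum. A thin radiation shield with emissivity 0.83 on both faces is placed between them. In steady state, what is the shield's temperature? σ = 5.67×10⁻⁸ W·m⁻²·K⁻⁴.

In steady state the net flux on the hot side equals that on the cold side.
σ(T₁⁴−T_s⁴)/D₁ = σ(T_s⁴−T₂⁴)/D₂, with D₁ = 1/ε₁+1/ε_s−1 = 2.057, D₂ = 1/ε_s+1/ε₂−1 = 4.750.
Solve for T_s⁴: T_s⁴ = (D₂·T₁⁴ + D₁·T₂⁴)/(D₁+D₂) = 4.811×10⁹ K⁴.

T_s ≈ 263 K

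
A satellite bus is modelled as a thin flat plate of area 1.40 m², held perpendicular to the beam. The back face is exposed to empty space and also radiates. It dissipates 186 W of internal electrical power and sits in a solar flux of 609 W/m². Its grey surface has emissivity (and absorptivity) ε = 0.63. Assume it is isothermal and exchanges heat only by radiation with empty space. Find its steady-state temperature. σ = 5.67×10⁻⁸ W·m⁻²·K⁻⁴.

At steady state, absorbed solar power + internal power = radiated power.
Absorbed: α·S·A_cross = 0.63·609·1.400 = 537.1 W (cross-section A).
Total input = 537.1 + 186 = 723.1 W.
Radiated: εσ·A_surf·T⁴ with A_surf = 2A = 2.800 m².
T⁴ = 723.1/(0.63·5.67×10⁻⁸·2.800) = 7.230×10⁹ K⁴.

T ≈ 292 K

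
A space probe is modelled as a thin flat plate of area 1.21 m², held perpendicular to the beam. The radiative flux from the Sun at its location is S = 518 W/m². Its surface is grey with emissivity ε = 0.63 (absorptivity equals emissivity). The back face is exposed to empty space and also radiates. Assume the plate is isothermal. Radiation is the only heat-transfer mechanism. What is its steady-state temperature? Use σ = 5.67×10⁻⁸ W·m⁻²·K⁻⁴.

T ≈ 260 K

At equilibrium, absorbed power = emitted power.
Absorbing cross-section = A = 1.210 m²; emitting surface = 2A = 2.420 m² (ratio 2).
εS·A_cross = εσ·A_surf·T⁴  ⇒  T⁴ = S/(2σ)   (ε cancels).
T⁴ = 518/(2·5.67×10⁻⁸) = 4.568×10⁹ K⁴.
T = (4.568×10⁹)^(1/4).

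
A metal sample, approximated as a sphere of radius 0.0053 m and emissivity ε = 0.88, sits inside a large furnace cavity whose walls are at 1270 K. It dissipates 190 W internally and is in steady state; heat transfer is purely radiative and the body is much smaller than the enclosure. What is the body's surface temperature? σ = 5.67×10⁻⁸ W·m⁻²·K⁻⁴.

For a small grey body in a large enclosure, net radiated power = εσA(T⁴ − T_w⁴).
Steady state: P = εσA(T⁴ − T_w⁴) with A = 4πr² = 3.530×10⁻⁴ m².
T⁴ = P/(εσA) + T_w⁴ = 190/(0.88·5.67×10⁻⁸·3.530×10⁻⁴) + (1270)⁴
    = 1.079×10¹³ + 2.601×10¹² = 1.339×10¹³ K⁴.

T ≈ 1910 K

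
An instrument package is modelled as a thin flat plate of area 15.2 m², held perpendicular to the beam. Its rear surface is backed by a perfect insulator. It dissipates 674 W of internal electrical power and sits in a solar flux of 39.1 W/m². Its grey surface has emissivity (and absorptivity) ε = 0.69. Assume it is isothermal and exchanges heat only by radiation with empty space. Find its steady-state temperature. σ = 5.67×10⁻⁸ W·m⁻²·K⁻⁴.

At steady state, absorbed solar power + internal power = radiated power.
Absorbed: α·S·A_cross = 0.69·39.1·15.20 = 410.1 W (cross-section A).
Total input = 410.1 + 674 = 1084 W.
Radiated: εσ·A_surf·T⁴ with A_surf = A = 15.20 m².
T⁴ = 1084/(0.69·5.67×10⁻⁸·15.20) = 1.823×10⁹ K⁴.

T ≈ 207 K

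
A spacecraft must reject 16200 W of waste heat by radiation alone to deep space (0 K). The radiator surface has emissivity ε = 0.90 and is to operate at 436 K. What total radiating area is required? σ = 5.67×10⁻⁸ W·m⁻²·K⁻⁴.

A ≈ 8.79 m²

P = εσA T⁴ ⇒ A = P/(εσT⁴).
T⁴ = 3.614×10¹⁰ K⁴.
A = 16200/(0.90 × 5.67×10⁻⁸ × 3.614×10¹⁰).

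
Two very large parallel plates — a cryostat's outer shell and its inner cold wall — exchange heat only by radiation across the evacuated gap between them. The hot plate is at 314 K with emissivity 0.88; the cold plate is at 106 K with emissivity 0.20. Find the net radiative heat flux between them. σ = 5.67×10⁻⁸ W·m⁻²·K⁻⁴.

For two infinite grey parallel plates, q = σ(T₁⁴ − T₂⁴)/(1/ε₁ + 1/ε₂ − 1).
T₁⁴ − T₂⁴ = 9.721×10⁹ − 1.262×10⁸ = 9.595×10⁹ K⁴.
1/ε₁ + 1/ε₂ − 1 = 1.136 + 5.000 − 1 = 5.136.
q = 5.67×10⁻⁸ × 9.595×10⁹ / 5.136.

q ≈ 106 W/m²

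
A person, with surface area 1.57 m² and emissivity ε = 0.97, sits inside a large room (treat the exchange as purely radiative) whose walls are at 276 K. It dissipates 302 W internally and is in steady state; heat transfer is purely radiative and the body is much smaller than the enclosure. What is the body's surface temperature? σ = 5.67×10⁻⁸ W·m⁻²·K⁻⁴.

T ≈ 311 K

For a small grey body in a large enclosure, net radiated power = εσA(T⁴ − T_w⁴).
Steady state: P = εσA(T⁴ − T_w⁴) with A = 1.57 m².
T⁴ = P/(εσA) + T_w⁴ = 302/(0.97·5.67×10⁻⁸·1.570) + (276)⁴
    = 3.497×10⁹ + 5.803×10⁹ = 9.300×10⁹ K⁴.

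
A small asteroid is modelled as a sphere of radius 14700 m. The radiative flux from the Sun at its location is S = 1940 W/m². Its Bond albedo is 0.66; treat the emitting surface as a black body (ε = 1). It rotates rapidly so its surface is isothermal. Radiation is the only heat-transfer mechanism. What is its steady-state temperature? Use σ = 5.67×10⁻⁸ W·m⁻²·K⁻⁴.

At equilibrium, absorbed power = emitted power.
Absorbing cross-section = πr² = 6.789×10⁸ m²; emitting surface = 4πr² = 2.715×10⁹ m² (ratio 4).
(1−a)S·A_cross = εσ·A_surf·T⁴  ⇒  T⁴ = (1−a)S/(4σ).
T⁴ = 0.340·1940/(4·5.67×10⁻⁸) = 2.908×10⁹ K⁴.
T = (2.908×10⁹)^(1/4).

T ≈ 232 K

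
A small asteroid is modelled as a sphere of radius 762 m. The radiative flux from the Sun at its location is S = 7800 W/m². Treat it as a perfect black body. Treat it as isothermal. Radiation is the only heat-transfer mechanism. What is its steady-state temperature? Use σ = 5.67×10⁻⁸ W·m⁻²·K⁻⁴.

T ≈ 431 K

At equilibrium, absorbed power = emitted power.
Absorbing cross-section = πr² = 1.824×10⁶ m²; emitting surface = 4πr² = 7.297×10⁶ m² (ratio 4).
S·A_cross = εσ·A_surf·T⁴  ⇒  T⁴ = S/(4σ).
T⁴ = 1.00·7800/(4·5.67×10⁻⁸) = 3.439×10¹⁰ K⁴.
T = (3.439×10¹⁰)^(1/4).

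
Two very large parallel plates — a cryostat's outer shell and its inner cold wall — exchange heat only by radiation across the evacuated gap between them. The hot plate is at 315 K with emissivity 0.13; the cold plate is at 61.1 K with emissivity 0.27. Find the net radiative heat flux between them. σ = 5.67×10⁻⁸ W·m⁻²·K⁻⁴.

For two infinite grey parallel plates, q = σ(T₁⁴ − T₂⁴)/(1/ε₁ + 1/ε₂ − 1).
T₁⁴ − T₂⁴ = 9.846×10⁹ − 1.394×10⁷ = 9.832×10⁹ K⁴.
1/ε₁ + 1/ε₂ − 1 = 7.692 + 3.704 − 1 = 10.40.
q = 5.67×10⁻⁸ × 9.832×10⁹ / 10.40.

q ≈ 53.6 W/m²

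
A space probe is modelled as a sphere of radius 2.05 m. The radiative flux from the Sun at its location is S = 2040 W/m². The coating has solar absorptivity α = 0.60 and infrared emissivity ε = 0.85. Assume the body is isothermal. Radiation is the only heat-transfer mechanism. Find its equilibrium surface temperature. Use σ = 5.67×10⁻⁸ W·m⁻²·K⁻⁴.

T ≈ 282 K

At equilibrium, absorbed power = emitted power.
Absorbing cross-section = πr² = 13.20 m²; emitting surface = 4πr² = 52.81 m² (ratio 4).
αS·A_cross = εσ·A_surf·T⁴  ⇒  T⁴ = αS/(ε·4σ).
T⁴ = 0.600·2040/(0.85·4·5.67×10⁻⁸) = 6.349×10⁹ K⁴.
T = (6.349×10⁹)^(1/4).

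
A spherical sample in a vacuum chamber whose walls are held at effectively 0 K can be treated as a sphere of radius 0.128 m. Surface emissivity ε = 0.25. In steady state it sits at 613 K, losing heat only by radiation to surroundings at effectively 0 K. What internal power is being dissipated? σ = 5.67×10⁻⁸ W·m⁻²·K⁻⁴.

Steady state: P = εσA T⁴.
A = 4πr² = 0.2059 m²; T⁴ = (613)⁴ = 1.412×10¹¹ K⁴.
P = 0.25 × 5.67×10⁻⁸ × 0.2059 × 1.412×10¹¹.

P ≈ 412 W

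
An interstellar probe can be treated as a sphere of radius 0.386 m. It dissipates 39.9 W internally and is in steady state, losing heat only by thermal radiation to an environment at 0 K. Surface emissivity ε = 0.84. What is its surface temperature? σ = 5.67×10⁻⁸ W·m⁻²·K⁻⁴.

T ≈ 145 K

Steady state: internal power = radiated power, P = εσA T⁴.
Radiating area A = 4πr² = 1.872 m².
T⁴ = P/(εσA) = 39.9/(0.84·5.67×10⁻⁸·1.872) = 4.474×10⁸ K⁴.
T = (4.474×10⁸)^(1/4).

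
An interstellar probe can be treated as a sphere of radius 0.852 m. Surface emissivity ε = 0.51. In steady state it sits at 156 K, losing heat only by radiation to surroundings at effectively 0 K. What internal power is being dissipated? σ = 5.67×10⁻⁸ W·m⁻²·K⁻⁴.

P ≈ 156 W

Steady state: P = εσA T⁴.
A = 4πr² = 9.122 m²; T⁴ = (156)⁴ = 5.922×10⁸ K⁴.
P = 0.51 × 5.67×10⁻⁸ × 9.122 × 5.922×10⁸.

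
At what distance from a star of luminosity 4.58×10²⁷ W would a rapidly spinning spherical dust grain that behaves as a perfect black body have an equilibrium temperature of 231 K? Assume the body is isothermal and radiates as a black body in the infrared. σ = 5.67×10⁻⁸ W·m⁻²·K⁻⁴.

For an isothermal black-emitting sphere, (1−a)S·πr² = σ·4πr²·T⁴ ⇒ S = 4σT⁴/(1−a).
S = 4·5.67×10⁻⁸·(231)⁴/1.00 = 645.8 W/m².
Flux falls as S = L/(4πd²), so d = √(L/(4πS)) = √(4.58×10²⁷/(4π·645.8)).

d ≈ 7.51×10¹¹ m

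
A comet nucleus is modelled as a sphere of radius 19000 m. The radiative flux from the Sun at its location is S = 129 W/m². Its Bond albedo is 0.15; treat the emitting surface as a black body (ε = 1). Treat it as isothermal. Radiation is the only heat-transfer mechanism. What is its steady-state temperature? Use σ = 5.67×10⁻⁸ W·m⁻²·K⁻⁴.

At equilibrium, absorbed power = emitted power.
Absorbing cross-section = πr² = 1.134×10⁹ m²; emitting surface = 4πr² = 4.536×10⁹ m² (ratio 4).
(1−a)S·A_cross = εσ·A_surf·T⁴  ⇒  T⁴ = (1−a)S/(4σ).
T⁴ = 0.850·129/(4·5.67×10⁻⁸) = 4.835×10⁸ K⁴.
T = (4.835×10⁸)^(1/4).

T ≈ 148 K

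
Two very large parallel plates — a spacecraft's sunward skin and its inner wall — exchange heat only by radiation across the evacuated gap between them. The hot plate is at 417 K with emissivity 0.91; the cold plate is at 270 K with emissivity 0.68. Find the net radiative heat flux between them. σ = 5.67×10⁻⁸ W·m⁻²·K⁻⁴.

For two infinite grey parallel plates, q = σ(T₁⁴ − T₂⁴)/(1/ε₁ + 1/ε₂ − 1).
T₁⁴ − T₂⁴ = 3.024×10¹⁰ − 5.314×10⁹ = 2.492×10¹⁰ K⁴.
1/ε₁ + 1/ε₂ − 1 = 1.099 + 1.471 − 1 = 1.569.
q = 5.67×10⁻⁸ × 2.492×10¹⁰ / 1.569.

q ≈ 900 W/m²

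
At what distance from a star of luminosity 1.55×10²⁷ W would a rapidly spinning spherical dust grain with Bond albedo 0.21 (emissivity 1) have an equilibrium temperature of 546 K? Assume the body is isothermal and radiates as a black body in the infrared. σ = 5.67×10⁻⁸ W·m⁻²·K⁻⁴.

For an isothermal black-emitting sphere, (1−a)S·πr² = σ·4πr²·T⁴ ⇒ S = 4σT⁴/(1−a).
S = 4·5.67×10⁻⁸·(546)⁴/0.790 = 25510 W/m².
Flux falls as S = L/(4πd²), so d = √(L/(4πS)) = √(1.55×10²⁷/(4π·25510)).

d ≈ 6.95×10¹⁰ m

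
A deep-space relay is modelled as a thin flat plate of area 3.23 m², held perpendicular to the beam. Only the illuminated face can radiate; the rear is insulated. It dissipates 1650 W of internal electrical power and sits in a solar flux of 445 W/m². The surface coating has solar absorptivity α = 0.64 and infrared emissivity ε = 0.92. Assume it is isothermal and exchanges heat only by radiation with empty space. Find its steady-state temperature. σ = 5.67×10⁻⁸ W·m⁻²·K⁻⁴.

T ≈ 351 K

At steady state, absorbed solar power + internal power = radiated power.
Absorbed: α·S·A_cross = 0.64·445·3.230 = 919.9 W (cross-section A).
Total input = 919.9 + 1650 = 2570 W.
Radiated: εσ·A_surf·T⁴ with A_surf = A = 3.230 m².
T⁴ = 2570/(0.92·5.67×10⁻⁸·3.230) = 1.525×10¹⁰ K⁴.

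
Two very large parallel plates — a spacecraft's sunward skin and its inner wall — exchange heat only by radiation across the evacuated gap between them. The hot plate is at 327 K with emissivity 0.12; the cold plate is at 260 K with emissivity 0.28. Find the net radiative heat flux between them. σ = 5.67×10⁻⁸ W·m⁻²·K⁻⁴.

For two infinite grey parallel plates, q = σ(T₁⁴ − T₂⁴)/(1/ε₁ + 1/ε₂ − 1).
T₁⁴ − T₂⁴ = 1.143×10¹⁰ − 4.570×10⁹ = 6.864×10⁹ K⁴.
1/ε₁ + 1/ε₂ − 1 = 8.333 + 3.571 − 1 = 10.90.
q = 5.67×10⁻⁸ × 6.864×10⁹ / 10.90.

q ≈ 35.7 W/m²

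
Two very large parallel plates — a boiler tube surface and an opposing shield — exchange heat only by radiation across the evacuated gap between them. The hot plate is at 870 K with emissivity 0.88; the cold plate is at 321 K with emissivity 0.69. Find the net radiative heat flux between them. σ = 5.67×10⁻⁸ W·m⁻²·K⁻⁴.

q ≈ 20100 W/m²

For two infinite grey parallel plates, q = σ(T₁⁴ − T₂⁴)/(1/ε₁ + 1/ε₂ − 1).
T₁⁴ − T₂⁴ = 5.729×10¹¹ − 1.062×10¹⁰ = 5.623×10¹¹ K⁴.
1/ε₁ + 1/ε₂ − 1 = 1.136 + 1.449 − 1 = 1.586.
q = 5.67×10⁻⁸ × 5.623×10¹¹ / 1.586.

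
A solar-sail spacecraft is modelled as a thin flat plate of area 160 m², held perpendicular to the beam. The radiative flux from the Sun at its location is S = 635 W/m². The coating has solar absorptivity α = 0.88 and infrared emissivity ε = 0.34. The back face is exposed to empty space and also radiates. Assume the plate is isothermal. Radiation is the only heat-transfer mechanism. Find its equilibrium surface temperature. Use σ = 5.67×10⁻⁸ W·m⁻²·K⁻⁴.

T ≈ 347 K

At equilibrium, absorbed power = emitted power.
Absorbing cross-section = A = 160.0 m²; emitting surface = 2A = 320.0 m² (ratio 2).
αS·A_cross = εσ·A_surf·T⁴  ⇒  T⁴ = αS/(ε·2σ).
T⁴ = 0.880·635/(0.34·2·5.67×10⁻⁸) = 1.449×10¹⁰ K⁴.
T = (1.449×10¹⁰)^(1/4).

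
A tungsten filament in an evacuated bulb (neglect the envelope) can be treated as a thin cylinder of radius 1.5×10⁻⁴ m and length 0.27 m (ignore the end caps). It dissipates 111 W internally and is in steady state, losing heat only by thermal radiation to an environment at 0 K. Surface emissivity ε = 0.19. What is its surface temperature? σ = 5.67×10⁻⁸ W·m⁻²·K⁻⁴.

Steady state: internal power = radiated power, P = εσA T⁴.
Radiating area A = 2πrL = 2.545×10⁻⁴ m².
T⁴ = P/(εσA) = 111/(0.19·5.67×10⁻⁸·2.545×10⁻⁴) = 4.049×10¹³ K⁴.
T = (4.049×10¹³)^(1/4).

T ≈ 2520 K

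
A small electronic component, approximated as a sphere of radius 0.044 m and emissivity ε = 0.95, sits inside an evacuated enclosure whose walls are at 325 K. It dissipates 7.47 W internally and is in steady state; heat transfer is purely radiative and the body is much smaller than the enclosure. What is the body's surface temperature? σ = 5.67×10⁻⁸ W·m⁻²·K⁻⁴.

T ≈ 360 K

For a small grey body in a large enclosure, net radiated power = εσA(T⁴ − T_w⁴).
Steady state: P = εσA(T⁴ − T_w⁴) with A = 4πr² = 0.02433 m².
T⁴ = P/(εσA) + T_w⁴ = 7.47/(0.95·5.67×10⁻⁸·0.02433) + (325)⁴
    = 5.700×10⁹ + 1.116×10¹⁰ = 1.686×10¹⁰ K⁴.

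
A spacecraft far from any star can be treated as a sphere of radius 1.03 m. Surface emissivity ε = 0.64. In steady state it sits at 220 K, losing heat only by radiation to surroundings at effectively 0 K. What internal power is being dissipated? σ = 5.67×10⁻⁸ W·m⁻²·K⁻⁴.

P ≈ 1130 W

Steady state: P = εσA T⁴.
A = 4πr² = 13.33 m²; T⁴ = (220)⁴ = 2.343×10⁹ K⁴.
P = 0.64 × 5.67×10⁻⁸ × 13.33 × 2.343×10⁹.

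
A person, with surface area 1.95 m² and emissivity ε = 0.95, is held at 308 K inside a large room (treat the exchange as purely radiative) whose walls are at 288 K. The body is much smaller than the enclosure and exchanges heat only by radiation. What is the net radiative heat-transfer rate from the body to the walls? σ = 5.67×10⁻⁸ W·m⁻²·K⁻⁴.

For a small grey body in a large enclosure: P_net = εσA(T_body⁴ − T_wall⁴).
A = 1.95 m²; T_body⁴ − T_wall⁴ = 8.999×10⁹ − 6.880×10⁹ = 2.119×10⁹ K⁴.
|P_net| = 0.95·5.67×10⁻⁸·1.950·2.119×10⁹.

P_net ≈ 223 W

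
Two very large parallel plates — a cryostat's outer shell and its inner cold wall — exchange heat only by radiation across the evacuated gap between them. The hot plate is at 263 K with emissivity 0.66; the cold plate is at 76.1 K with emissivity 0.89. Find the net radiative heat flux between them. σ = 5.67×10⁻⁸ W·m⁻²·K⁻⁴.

For two infinite grey parallel plates, q = σ(T₁⁴ − T₂⁴)/(1/ε₁ + 1/ε₂ − 1).
T₁⁴ − T₂⁴ = 4.784×10⁹ − 3.354×10⁷ = 4.751×10⁹ K⁴.
1/ε₁ + 1/ε₂ − 1 = 1.515 + 1.124 − 1 = 1.639.
q = 5.67×10⁻⁸ × 4.751×10⁹ / 1.639.

q ≈ 164 W/m²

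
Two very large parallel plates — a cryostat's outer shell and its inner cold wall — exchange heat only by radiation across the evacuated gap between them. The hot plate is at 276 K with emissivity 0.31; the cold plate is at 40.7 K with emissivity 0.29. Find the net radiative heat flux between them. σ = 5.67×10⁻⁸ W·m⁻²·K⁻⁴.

For two infinite grey parallel plates, q = σ(T₁⁴ − T₂⁴)/(1/ε₁ + 1/ε₂ − 1).
T₁⁴ − T₂⁴ = 5.803×10⁹ − 2.744×10⁶ = 5.800×10⁹ K⁴.
1/ε₁ + 1/ε₂ − 1 = 3.226 + 3.448 − 1 = 5.674.
q = 5.67×10⁻⁸ × 5.800×10⁹ / 5.674.

q ≈ 58.0 W/m²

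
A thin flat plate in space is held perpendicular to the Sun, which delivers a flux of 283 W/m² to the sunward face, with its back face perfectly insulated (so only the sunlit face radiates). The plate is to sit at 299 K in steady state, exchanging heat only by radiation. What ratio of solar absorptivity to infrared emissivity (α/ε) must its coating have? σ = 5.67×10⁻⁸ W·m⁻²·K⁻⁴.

α/ε ≈ 1.60

Balance: αS·A = εσ·1A·T⁴ ⇒ α/ε = σT⁴/S.
α/ε = 5.67×10⁻⁸·(299)⁴/283 = 5.67×10⁻⁸·7.993×10⁹/283.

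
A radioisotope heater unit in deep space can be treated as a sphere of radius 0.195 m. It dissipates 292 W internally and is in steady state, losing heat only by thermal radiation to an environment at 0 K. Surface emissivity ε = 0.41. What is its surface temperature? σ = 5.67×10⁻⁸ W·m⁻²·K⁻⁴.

T ≈ 403 K

Steady state: internal power = radiated power, P = εσA T⁴.
Radiating area A = 4πr² = 0.4778 m².
T⁴ = P/(εσA) = 292/(0.41·5.67×10⁻⁸·0.4778) = 2.629×10¹⁰ K⁴.
T = (2.629×10¹⁰)^(1/4).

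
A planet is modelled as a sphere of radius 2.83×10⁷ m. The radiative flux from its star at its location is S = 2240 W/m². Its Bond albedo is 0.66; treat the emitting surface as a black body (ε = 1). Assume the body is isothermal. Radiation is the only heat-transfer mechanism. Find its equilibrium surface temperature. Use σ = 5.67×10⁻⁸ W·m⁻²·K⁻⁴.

T ≈ 241 K

At equilibrium, absorbed power = emitted power.
Absorbing cross-section = πr² = 2.516×10¹⁵ m²; emitting surface = 4πr² = 1.006×10¹⁶ m² (ratio 4).
(1−a)S·A_cross = εσ·A_surf·T⁴  ⇒  T⁴ = (1−a)S/(4σ).
T⁴ = 0.340·2240/(4·5.67×10⁻⁸) = 3.358×10⁹ K⁴.
T = (3.358×10⁹)^(1/4).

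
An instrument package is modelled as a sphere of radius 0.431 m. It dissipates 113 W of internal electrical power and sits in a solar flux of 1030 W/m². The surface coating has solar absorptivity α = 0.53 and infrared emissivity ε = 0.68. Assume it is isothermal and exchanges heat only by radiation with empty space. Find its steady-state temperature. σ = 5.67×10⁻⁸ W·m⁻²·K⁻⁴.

At steady state, absorbed solar power + internal power = radiated power.
Absorbed: α·S·A_cross = 0.53·1030·0.5836 = 318.6 W (cross-section πr²).
Total input = 318.6 + 113 = 431.6 W.
Radiated: εσ·A_surf·T⁴ with A_surf = 4πr² = 2.334 m².
T⁴ = 431.6/(0.68·5.67×10⁻⁸·2.334) = 4.795×10⁹ K⁴.

T ≈ 263 K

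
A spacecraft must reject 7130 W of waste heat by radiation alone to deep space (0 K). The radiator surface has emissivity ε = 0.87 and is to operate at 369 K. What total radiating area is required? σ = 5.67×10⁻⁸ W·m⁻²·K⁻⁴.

P = εσA T⁴ ⇒ A = P/(εσT⁴).
T⁴ = 1.854×10¹⁰ K⁴.
A = 7130/(0.87 × 5.67×10⁻⁸ × 1.854×10¹⁰).

A ≈ 7.80 m²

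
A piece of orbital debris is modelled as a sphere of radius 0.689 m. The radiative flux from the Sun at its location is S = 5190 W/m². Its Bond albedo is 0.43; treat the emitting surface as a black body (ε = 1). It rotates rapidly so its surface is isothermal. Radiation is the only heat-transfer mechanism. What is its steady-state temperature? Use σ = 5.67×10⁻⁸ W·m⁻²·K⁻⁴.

T ≈ 338 K

At equilibrium, absorbed power = emitted power.
Absorbing cross-section = πr² = 1.491 m²; emitting surface = 4πr² = 5.966 m² (ratio 4).
(1−a)S·A_cross = εσ·A_surf·T⁴  ⇒  T⁴ = (1−a)S/(4σ).
T⁴ = 0.570·5190/(4·5.67×10⁻⁸) = 1.304×10¹⁰ K⁴.
T = (1.304×10¹⁰)^(1/4).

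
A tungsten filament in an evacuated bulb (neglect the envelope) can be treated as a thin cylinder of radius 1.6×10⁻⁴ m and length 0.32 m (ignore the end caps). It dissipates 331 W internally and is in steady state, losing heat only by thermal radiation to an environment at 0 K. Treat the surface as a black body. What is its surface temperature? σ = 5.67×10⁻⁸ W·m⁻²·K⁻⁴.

Steady state: internal power = radiated power, P = εσA T⁴.
Radiating area A = 2πrL = 3.217×10⁻⁴ m².
T⁴ = P/(εσA) = 331/(1.0·5.67×10⁻⁸·3.217×10⁻⁴) = 1.815×10¹³ K⁴.
T = (1.815×10¹³)^(1/4).

T ≈ 2060 K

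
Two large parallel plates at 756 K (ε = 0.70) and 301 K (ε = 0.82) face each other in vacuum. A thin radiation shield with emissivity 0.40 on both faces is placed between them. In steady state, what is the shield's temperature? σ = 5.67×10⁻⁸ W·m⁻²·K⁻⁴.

T_s ≈ 634 K

In steady state the net flux on the hot side equals that on the cold side.
σ(T₁⁴−T_s⁴)/D₁ = σ(T_s⁴−T₂⁴)/D₂, with D₁ = 1/ε₁+1/ε_s−1 = 2.929, D₂ = 1/ε_s+1/ε₂−1 = 2.720.
Solve for T_s⁴: T_s⁴ = (D₂·T₁⁴ + D₁·T₂⁴)/(D₁+D₂) = 1.615×10¹¹ K⁴.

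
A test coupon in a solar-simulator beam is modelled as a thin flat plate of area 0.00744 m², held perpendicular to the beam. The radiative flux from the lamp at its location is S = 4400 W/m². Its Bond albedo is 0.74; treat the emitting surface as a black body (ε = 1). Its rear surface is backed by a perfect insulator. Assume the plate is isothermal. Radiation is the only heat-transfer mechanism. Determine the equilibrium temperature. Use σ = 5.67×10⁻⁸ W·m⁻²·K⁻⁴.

At equilibrium, absorbed power = emitted power.
Absorbing cross-section = A = 0.007440 m²; emitting surface = A = 0.007440 m² (ratio 1).
(1−a)S·A_cross = εσ·A_surf·T⁴  ⇒  T⁴ = (1−a)S/(1σ).
T⁴ = 0.260·4400/(1·5.67×10⁻⁸) = 2.018×10¹⁰ K⁴.
T = (2.018×10¹⁰)^(1/4).

T ≈ 377 K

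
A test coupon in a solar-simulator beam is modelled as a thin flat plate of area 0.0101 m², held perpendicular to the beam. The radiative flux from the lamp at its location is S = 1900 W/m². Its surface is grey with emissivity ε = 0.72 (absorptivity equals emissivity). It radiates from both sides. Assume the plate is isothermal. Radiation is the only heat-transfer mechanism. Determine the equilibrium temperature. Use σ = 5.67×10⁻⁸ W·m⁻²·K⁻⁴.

At equilibrium, absorbed power = emitted power.
Absorbing cross-section = A = 0.01010 m²; emitting surface = 2A = 0.02020 m² (ratio 2).
εS·A_cross = εσ·A_surf·T⁴  ⇒  T⁴ = S/(2σ)   (ε cancels).
T⁴ = 1900/(2·5.67×10⁻⁸) = 1.675×10¹⁰ K⁴.
T = (1.675×10¹⁰)^(1/4).

T ≈ 360 K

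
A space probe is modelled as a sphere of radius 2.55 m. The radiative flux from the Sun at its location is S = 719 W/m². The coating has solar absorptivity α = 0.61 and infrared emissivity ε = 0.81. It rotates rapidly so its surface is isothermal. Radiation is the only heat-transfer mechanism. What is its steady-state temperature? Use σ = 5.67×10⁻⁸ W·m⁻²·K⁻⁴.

T ≈ 221 K

At equilibrium, absorbed power = emitted power.
Absorbing cross-section = πr² = 20.43 m²; emitting surface = 4πr² = 81.71 m² (ratio 4).
αS·A_cross = εσ·A_surf·T⁴  ⇒  T⁴ = αS/(ε·4σ).
T⁴ = 0.610·719/(0.81·4·5.67×10⁻⁸) = 2.387×10⁹ K⁴.
T = (2.387×10⁹)^(1/4).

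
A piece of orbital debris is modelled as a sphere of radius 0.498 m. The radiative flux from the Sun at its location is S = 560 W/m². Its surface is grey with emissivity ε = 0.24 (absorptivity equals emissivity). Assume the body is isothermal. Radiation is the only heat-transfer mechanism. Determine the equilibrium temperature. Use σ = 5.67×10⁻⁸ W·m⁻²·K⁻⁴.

At equilibrium, absorbed power = emitted power.
Absorbing cross-section = πr² = 0.7791 m²; emitting surface = 4πr² = 3.117 m² (ratio 4).
εS·A_cross = εσ·A_surf·T⁴  ⇒  T⁴ = S/(4σ)   (ε cancels).
T⁴ = 560/(4·5.67×10⁻⁸) = 2.469×10⁹ K⁴.
T = (2.469×10⁹)^(1/4).

T ≈ 223 K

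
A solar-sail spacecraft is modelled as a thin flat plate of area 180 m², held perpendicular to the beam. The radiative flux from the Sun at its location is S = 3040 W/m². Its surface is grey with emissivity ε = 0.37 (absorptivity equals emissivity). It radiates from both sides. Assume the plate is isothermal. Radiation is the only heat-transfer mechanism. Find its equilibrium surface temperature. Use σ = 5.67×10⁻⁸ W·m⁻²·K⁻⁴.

T ≈ 405 K

At equilibrium, absorbed power = emitted power.
Absorbing cross-section = A = 180.0 m²; emitting surface = 2A = 360.0 m² (ratio 2).
εS·A_cross = εσ·A_surf·T⁴  ⇒  T⁴ = S/(2σ)   (ε cancels).
T⁴ = 3040/(2·5.67×10⁻⁸) = 2.681×10¹⁰ K⁴.
T = (2.681×10¹⁰)^(1/4).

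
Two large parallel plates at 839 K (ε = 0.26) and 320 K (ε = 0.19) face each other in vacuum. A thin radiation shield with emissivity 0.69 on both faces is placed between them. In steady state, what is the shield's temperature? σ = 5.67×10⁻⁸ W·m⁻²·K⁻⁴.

In steady state the net flux on the hot side equals that on the cold side.
σ(T₁⁴−T_s⁴)/D₁ = σ(T_s⁴−T₂⁴)/D₂, with D₁ = 1/ε₁+1/ε_s−1 = 4.295, D₂ = 1/ε_s+1/ε₂−1 = 5.712.
Solve for T_s⁴: T_s⁴ = (D₂·T₁⁴ + D₁·T₂⁴)/(D₁+D₂) = 2.873×10¹¹ K⁴.

T_s ≈ 732 K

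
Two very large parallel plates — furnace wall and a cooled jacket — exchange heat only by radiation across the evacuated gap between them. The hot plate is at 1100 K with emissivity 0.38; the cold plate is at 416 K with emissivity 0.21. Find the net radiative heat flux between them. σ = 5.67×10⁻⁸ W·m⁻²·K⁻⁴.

q ≈ 12700 W/m²

For two infinite grey parallel plates, q = σ(T₁⁴ − T₂⁴)/(1/ε₁ + 1/ε₂ − 1).
T₁⁴ − T₂⁴ = 1.464×10¹² − 2.995×10¹⁰ = 1.434×10¹² K⁴.
1/ε₁ + 1/ε₂ − 1 = 2.632 + 4.762 − 1 = 6.393.
q = 5.67×10⁻⁸ × 1.434×10¹² / 6.393.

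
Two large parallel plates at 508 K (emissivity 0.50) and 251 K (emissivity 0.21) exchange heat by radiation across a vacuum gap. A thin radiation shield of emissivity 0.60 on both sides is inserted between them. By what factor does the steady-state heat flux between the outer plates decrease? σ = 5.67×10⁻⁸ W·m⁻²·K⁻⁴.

Without shield: q₀ = σΔ(T⁴)/(1/ε₁+1/ε₂−1) with denominator 5.762.
With shield the two gaps are in series; the resistances add: (1/ε₁+1/ε_s−1)+(1/ε_s+1/ε₂−1) = 2.667+5.429 = 8.095.
Heat-flux ratio q₀/q = 8.095/5.762.

factor ≈ 1.40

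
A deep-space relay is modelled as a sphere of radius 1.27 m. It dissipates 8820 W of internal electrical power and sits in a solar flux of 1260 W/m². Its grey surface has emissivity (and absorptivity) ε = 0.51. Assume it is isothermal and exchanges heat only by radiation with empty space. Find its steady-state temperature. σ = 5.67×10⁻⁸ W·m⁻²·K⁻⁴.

T ≈ 379 K

At steady state, absorbed solar power + internal power = radiated power.
Absorbed: α·S·A_cross = 0.51·1260·5.067 = 3256 W (cross-section πr²).
Total input = 3256 + 8820 = 12080 W.
Radiated: εσ·A_surf·T⁴ with A_surf = 4πr² = 20.27 m².
T⁴ = 12080/(0.51·5.67×10⁻⁸·20.27) = 2.060×10¹⁰ K⁴.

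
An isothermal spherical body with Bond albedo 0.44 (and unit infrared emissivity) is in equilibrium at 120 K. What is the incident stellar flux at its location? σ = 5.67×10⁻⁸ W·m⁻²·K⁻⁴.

(1−a)S·πr² = σ·4πr²·T⁴ ⇒ S = 4σT⁴/(1−a).
S = 4·5.67×10⁻⁸·2.074×10⁸/0.560.

S ≈ 84.0 W/m²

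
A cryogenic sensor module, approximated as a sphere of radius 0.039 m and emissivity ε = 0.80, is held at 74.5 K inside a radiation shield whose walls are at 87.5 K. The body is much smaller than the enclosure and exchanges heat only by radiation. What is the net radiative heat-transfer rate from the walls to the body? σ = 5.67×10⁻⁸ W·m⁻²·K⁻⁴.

For a small grey body in a large enclosure: P_net = εσA(T_body⁴ − T_wall⁴).
A = 4πr² = 0.01911 m²; T_body⁴ − T_wall⁴ = 3.081×10⁷ − 5.862×10⁷ = -2.781×10⁷ K⁴.
|P_net| = 0.80·5.67×10⁻⁸·0.01911·2.781×10⁷.

P_net ≈ 0.0241 W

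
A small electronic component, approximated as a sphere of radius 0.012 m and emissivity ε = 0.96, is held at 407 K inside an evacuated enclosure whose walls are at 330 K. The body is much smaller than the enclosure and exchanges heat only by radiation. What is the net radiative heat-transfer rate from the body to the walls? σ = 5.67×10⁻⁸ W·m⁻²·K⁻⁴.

P_net ≈ 1.53 W

For a small grey body in a large enclosure: P_net = εσA(T_body⁴ − T_wall⁴).
A = 4πr² = 0.001810 m²; T_body⁴ − T_wall⁴ = 2.744×10¹⁰ − 1.186×10¹⁰ = 1.558×10¹⁰ K⁴.
|P_net| = 0.96·5.67×10⁻⁸·0.001810·1.558×10¹⁰.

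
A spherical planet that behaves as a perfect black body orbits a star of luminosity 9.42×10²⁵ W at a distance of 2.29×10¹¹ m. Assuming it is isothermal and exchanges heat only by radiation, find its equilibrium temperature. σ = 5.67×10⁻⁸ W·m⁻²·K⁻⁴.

T ≈ 158 K

First find the stellar flux at distance d: S = L/(4πd²) = 9.42×10²⁵/(4π·(2.29×10¹¹)²) = 142.9 W/m².
For an isothermal sphere, absorbed (1−a)S·πr² = emitted σ·4πr²·T⁴, so T⁴ = (1−a)S/(4σ).
T⁴ = 1.00·142.9/(4·5.67×10⁻⁸) = 6.303×10⁸ K⁴.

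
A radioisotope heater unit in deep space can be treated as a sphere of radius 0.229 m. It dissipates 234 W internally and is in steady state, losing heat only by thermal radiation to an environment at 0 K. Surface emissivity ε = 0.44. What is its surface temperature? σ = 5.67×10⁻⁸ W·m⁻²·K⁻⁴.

Steady state: internal power = radiated power, P = εσA T⁴.
Radiating area A = 4πr² = 0.6590 m².
T⁴ = P/(εσA) = 234/(0.44·5.67×10⁻⁸·0.6590) = 1.423×10¹⁰ K⁴.
T = (1.423×10¹⁰)^(1/4).

T ≈ 345 K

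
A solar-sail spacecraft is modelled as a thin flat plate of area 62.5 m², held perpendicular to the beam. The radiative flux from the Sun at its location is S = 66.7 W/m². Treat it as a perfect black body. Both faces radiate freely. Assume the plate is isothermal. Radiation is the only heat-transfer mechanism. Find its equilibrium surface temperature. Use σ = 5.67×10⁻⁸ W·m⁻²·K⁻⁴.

T ≈ 156 K

At equilibrium, absorbed power = emitted power.
Absorbing cross-section = A = 62.50 m²; emitting surface = 2A = 125.0 m² (ratio 2).
S·A_cross = εσ·A_surf·T⁴  ⇒  T⁴ = S/(2σ).
T⁴ = 1.00·66.7/(2·5.67×10⁻⁸) = 5.882×10⁸ K⁴.
T = (5.882×10⁸)^(1/4).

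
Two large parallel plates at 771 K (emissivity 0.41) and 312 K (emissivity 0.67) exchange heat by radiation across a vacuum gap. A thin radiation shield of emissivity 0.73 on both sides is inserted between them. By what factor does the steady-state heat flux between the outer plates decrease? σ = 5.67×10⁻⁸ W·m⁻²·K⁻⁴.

factor ≈ 1.59

Without shield: q₀ = σΔ(T⁴)/(1/ε₁+1/ε₂−1) with denominator 2.932.
With shield the two gaps are in series; the resistances add: (1/ε₁+1/ε_s−1)+(1/ε_s+1/ε₂−1) = 2.809+1.862 = 4.671.
Heat-flux ratio q₀/q = 4.671/2.932.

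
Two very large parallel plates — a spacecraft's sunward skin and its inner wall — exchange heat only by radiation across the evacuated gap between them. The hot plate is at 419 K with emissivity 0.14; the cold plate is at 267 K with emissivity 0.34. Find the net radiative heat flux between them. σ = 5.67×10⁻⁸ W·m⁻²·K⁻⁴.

q ≈ 161 W/m²

For two infinite grey parallel plates, q = σ(T₁⁴ − T₂⁴)/(1/ε₁ + 1/ε₂ − 1).
T₁⁴ − T₂⁴ = 3.082×10¹⁰ − 5.082×10⁹ = 2.574×10¹⁰ K⁴.
1/ε₁ + 1/ε₂ − 1 = 7.143 + 2.941 − 1 = 9.084.
q = 5.67×10⁻⁸ × 2.574×10¹⁰ / 9.084.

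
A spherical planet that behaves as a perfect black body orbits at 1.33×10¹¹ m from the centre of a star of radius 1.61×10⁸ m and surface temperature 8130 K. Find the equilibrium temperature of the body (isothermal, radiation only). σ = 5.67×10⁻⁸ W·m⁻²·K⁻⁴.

T ≈ 200 K

The star's surface emits σT_*⁴; at distance d the flux is S = σT_*⁴(R_*/d)².
S = 5.67×10⁻⁸·(8130)⁴·(1.61×10⁸/1.33×10¹¹)² = 363.0 W/m².
For an isothermal sphere T⁴ = (1−a)S/(4σ) = 1.600×10⁹ K⁴.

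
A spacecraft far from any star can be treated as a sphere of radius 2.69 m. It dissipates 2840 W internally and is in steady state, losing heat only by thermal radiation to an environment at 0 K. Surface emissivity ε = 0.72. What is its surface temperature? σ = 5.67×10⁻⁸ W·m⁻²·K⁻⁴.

T ≈ 166 K

Steady state: internal power = radiated power, P = εσA T⁴.
Radiating area A = 4πr² = 90.93 m².
T⁴ = P/(εσA) = 2840/(0.72·5.67×10⁻⁸·90.93) = 7.650×10⁸ K⁴.
T = (7.650×10⁸)^(1/4).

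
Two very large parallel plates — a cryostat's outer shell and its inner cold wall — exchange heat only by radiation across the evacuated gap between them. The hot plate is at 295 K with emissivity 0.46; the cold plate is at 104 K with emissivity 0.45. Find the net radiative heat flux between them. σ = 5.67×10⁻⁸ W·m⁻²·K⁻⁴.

q ≈ 124 W/m²

For two infinite grey parallel plates, q = σ(T₁⁴ − T₂⁴)/(1/ε₁ + 1/ε₂ − 1).
T₁⁴ − T₂⁴ = 7.573×10⁹ − 1.170×10⁸ = 7.456×10⁹ K⁴.
1/ε₁ + 1/ε₂ − 1 = 2.174 + 2.222 − 1 = 3.396.
q = 5.67×10⁻⁸ × 7.456×10⁹ / 3.396.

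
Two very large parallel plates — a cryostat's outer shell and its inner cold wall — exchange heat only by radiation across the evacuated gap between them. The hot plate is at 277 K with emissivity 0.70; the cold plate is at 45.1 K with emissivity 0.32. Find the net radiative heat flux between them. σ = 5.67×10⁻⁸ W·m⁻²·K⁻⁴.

For two infinite grey parallel plates, q = σ(T₁⁴ − T₂⁴)/(1/ε₁ + 1/ε₂ − 1).
T₁⁴ − T₂⁴ = 5.887×10⁹ − 4.137×10⁶ = 5.883×10⁹ K⁴.
1/ε₁ + 1/ε₂ − 1 = 1.429 + 3.125 − 1 = 3.554.
q = 5.67×10⁻⁸ × 5.883×10⁹ / 3.554.

q ≈ 93.9 W/m²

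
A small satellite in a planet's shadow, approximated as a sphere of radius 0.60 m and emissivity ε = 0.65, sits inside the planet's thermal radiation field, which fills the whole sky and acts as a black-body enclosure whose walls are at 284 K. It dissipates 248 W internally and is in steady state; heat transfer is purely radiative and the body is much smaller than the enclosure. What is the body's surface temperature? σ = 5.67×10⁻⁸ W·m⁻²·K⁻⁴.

T ≈ 299 K

For a small grey body in a large enclosure, net radiated power = εσA(T⁴ − T_w⁴).
Steady state: P = εσA(T⁴ − T_w⁴) with A = 4πr² = 4.524 m².
T⁴ = P/(εσA) + T_w⁴ = 248/(0.65·5.67×10⁻⁸·4.524) + (284)⁴
    = 1.487×10⁹ + 6.505×10⁹ = 7.993×10⁹ K⁴.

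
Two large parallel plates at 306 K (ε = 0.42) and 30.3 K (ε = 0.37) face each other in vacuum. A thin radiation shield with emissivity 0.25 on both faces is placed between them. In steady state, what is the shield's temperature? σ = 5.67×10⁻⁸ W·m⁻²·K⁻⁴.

In steady state the net flux on the hot side equals that on the cold side.
σ(T₁⁴−T_s⁴)/D₁ = σ(T_s⁴−T₂⁴)/D₂, with D₁ = 1/ε₁+1/ε_s−1 = 5.381, D₂ = 1/ε_s+1/ε₂−1 = 5.703.
Solve for T_s⁴: T_s⁴ = (D₂·T₁⁴ + D₁·T₂⁴)/(D₁+D₂) = 4.512×10⁹ K⁴.

T_s ≈ 259 K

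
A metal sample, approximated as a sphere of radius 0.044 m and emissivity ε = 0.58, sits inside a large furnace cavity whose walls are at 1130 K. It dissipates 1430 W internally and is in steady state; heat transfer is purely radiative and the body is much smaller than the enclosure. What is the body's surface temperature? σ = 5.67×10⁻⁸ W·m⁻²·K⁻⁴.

For a small grey body in a large enclosure, net radiated power = εσA(T⁴ − T_w⁴).
Steady state: P = εσA(T⁴ − T_w⁴) with A = 4πr² = 0.02433 m².
T⁴ = P/(εσA) + T_w⁴ = 1430/(0.58·5.67×10⁻⁸·0.02433) + (1130)⁴
    = 1.787×10¹² + 1.630×10¹² = 3.418×10¹² K⁴.

T ≈ 1360 K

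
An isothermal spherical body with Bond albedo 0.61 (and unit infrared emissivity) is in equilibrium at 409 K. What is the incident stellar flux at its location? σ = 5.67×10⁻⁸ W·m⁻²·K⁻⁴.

S ≈ 16300 W/m²

(1−a)S·πr² = σ·4πr²·T⁴ ⇒ S = 4σT⁴/(1−a).
S = 4·5.67×10⁻⁸·2.798×10¹⁰/0.390.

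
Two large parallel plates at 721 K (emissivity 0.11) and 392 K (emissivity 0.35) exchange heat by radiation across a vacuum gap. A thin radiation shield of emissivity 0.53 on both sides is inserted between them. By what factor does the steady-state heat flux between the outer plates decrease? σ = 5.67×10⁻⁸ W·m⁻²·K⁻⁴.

factor ≈ 1.25

Without shield: q₀ = σΔ(T⁴)/(1/ε₁+1/ε₂−1) with denominator 10.95.
With shield the two gaps are in series; the resistances add: (1/ε₁+1/ε_s−1)+(1/ε_s+1/ε₂−1) = 9.978+3.744 = 13.72.
Heat-flux ratio q₀/q = 13.72/10.95.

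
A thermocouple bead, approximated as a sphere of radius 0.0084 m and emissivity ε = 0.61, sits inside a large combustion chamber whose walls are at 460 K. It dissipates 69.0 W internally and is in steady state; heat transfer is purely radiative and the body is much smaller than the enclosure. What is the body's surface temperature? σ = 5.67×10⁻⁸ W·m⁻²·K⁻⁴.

For a small grey body in a large enclosure, net radiated power = εσA(T⁴ − T_w⁴).
Steady state: P = εσA(T⁴ − T_w⁴) with A = 4πr² = 8.867×10⁻⁴ m².
T⁴ = P/(εσA) + T_w⁴ = 69.0/(0.61·5.67×10⁻⁸·8.867×10⁻⁴) + (460)⁴
    = 2.250×10¹² + 4.477×10¹⁰ = 2.295×10¹² K⁴.

T ≈ 1230 K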